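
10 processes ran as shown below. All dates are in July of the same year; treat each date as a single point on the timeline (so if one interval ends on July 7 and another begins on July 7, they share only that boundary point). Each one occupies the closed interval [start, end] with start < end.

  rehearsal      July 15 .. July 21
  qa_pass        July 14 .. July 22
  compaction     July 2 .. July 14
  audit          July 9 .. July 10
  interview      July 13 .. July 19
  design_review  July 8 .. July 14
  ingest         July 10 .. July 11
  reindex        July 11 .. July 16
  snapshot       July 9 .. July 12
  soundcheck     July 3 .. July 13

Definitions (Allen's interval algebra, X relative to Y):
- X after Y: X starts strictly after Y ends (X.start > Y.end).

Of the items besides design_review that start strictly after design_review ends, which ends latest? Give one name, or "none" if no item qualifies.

Target design_review = [July 8, July 14].
audit [July 9, July 10] → during → excluded.
compaction [July 2, July 14] → finished-by → excluded.
ingest [July 10, July 11] → during → excluded.
interview [July 13, July 19] → overlapped-by → excluded.
qa_pass [July 14, July 22] → met-by → excluded.
rehearsal [July 15, July 21] → after → candidate.
reindex [July 11, July 16] → overlapped-by → excluded.
snapshot [July 9, July 12] → during → excluded.
soundcheck [July 3, July 13] → overlaps → excluded.
Among candidates, latest end is July 21 → rehearsal.

rehearsal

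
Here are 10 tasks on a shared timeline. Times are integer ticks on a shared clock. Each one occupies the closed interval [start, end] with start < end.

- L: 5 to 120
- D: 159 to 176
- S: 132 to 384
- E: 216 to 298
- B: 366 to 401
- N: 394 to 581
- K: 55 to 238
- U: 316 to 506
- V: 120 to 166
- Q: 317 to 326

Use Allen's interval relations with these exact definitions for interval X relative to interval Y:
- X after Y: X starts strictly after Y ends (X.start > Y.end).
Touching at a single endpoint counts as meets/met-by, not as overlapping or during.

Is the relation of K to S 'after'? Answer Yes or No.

K = [55, 238], S = [132, 384].
Actual relation of K to S: overlaps.
Asked whether 'after' holds → No.

No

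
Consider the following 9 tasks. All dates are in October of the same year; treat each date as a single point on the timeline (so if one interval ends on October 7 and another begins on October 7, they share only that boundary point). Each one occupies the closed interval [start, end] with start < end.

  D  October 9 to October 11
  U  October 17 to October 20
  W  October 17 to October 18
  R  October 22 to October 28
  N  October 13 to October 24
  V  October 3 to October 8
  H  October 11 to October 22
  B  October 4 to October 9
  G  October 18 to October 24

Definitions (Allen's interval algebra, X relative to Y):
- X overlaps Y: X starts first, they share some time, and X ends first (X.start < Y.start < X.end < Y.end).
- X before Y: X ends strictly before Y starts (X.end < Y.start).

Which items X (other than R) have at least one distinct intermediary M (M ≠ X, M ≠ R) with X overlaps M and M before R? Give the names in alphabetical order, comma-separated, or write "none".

V

Target R = [October 22, October 28].
Intermediaries M with M before R: B, D, U, V, W.
Via B — items with X overlaps B: V.
Via D — items with X overlaps D: none.
Via U — items with X overlaps U: none.
Via V — items with X overlaps V: none.
Via W — items with X overlaps W: none.
Union: V.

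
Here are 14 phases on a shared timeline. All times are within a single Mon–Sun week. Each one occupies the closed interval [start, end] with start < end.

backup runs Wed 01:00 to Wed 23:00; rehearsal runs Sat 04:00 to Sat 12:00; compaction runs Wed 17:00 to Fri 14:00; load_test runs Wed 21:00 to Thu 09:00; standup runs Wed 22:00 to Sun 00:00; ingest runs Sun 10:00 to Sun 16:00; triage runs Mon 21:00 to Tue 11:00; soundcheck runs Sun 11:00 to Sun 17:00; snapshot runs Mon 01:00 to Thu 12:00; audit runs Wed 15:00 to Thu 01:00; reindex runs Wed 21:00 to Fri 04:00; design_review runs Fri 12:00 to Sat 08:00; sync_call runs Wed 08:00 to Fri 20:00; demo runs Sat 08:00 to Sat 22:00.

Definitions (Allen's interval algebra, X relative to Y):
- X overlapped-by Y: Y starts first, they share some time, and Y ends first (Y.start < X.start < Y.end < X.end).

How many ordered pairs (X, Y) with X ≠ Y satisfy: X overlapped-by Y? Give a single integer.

Checking all 182 ordered pairs for relation 'overlapped-by'; matching pairs in alphabetical order:
(audit, backup): audit overlapped-by backup ✓
(compaction, audit): compaction overlapped-by audit ✓
(compaction, backup): compaction overlapped-by backup ✓
(compaction, snapshot): compaction overlapped-by snapshot ✓
(demo, rehearsal): demo overlapped-by rehearsal ✓
(design_review, compaction): design_review overlapped-by compaction ✓
(design_review, sync_call): design_review overlapped-by sync_call ✓
(load_test, audit): load_test overlapped-by audit ✓
(load_test, backup): load_test overlapped-by backup ✓
(rehearsal, design_review): rehearsal overlapped-by design_review ✓
(reindex, audit): reindex overlapped-by audit ✓
(reindex, backup): reindex overlapped-by backup ✓
(reindex, snapshot): reindex overlapped-by snapshot ✓
(soundcheck, ingest): soundcheck overlapped-by ingest ✓
(standup, audit): standup overlapped-by audit ✓
(standup, backup): standup overlapped-by backup ✓
(standup, compaction): standup overlapped-by compaction ✓
(standup, load_test): standup overlapped-by load_test ✓
(standup, reindex): standup overlapped-by reindex ✓
(standup, snapshot): standup overlapped-by snapshot ✓
(standup, sync_call): standup overlapped-by sync_call ✓
(sync_call, backup): sync_call overlapped-by backup ✓
(sync_call, snapshot): sync_call overlapped-by snapshot ✓
Count: 23.

23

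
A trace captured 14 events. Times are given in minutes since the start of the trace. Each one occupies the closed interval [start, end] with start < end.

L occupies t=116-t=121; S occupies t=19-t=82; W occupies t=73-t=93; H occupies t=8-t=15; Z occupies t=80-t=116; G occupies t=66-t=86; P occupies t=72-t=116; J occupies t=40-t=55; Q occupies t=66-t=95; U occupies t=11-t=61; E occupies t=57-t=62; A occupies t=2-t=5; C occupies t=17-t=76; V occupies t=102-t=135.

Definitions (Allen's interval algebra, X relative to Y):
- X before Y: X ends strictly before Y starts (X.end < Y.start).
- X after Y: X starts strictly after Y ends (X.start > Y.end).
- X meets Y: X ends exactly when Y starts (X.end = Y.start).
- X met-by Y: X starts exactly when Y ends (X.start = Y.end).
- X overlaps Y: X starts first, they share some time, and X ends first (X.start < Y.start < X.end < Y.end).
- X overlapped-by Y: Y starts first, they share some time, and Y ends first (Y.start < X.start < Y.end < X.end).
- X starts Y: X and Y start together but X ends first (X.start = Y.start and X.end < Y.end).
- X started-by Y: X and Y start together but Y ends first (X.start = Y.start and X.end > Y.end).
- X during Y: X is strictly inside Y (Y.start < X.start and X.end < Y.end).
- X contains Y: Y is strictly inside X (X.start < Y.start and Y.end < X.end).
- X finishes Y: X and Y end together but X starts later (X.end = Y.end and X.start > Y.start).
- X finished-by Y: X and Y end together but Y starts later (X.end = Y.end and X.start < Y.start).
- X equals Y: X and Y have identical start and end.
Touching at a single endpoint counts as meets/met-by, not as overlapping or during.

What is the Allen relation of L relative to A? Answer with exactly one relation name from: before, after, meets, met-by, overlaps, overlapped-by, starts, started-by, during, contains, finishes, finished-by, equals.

L = [t=116, t=121]; A = [t=2, t=5].
Compare endpoints: L.start > A.start, L.start > A.end, L.end > A.start, L.end > A.end.
That pattern is 'after'.

after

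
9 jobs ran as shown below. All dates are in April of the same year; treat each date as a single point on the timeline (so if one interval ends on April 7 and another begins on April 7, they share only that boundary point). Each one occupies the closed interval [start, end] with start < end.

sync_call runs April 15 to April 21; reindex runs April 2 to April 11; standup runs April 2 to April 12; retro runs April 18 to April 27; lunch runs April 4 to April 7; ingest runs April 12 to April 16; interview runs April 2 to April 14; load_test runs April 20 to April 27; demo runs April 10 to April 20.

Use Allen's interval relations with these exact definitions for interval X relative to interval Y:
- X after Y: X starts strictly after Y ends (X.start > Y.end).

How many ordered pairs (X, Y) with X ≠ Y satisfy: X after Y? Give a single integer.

17

Checking all 72 ordered pairs for relation 'after'; matching pairs in alphabetical order:
(demo, lunch): demo after lunch ✓
(ingest, lunch): ingest after lunch ✓
(ingest, reindex): ingest after reindex ✓
(load_test, ingest): load_test after ingest ✓
(load_test, interview): load_test after interview ✓
(load_test, lunch): load_test after lunch ✓
(load_test, reindex): load_test after reindex ✓
(load_test, standup): load_test after standup ✓
(retro, ingest): retro after ingest ✓
(retro, interview): retro after interview ✓
(retro, lunch): retro after lunch ✓
(retro, reindex): retro after reindex ✓
(retro, standup): retro after standup ✓
(sync_call, interview): sync_call after interview ✓
(sync_call, lunch): sync_call after lunch ✓
(sync_call, reindex): sync_call after reindex ✓
(sync_call, standup): sync_call after standup ✓
Count: 17.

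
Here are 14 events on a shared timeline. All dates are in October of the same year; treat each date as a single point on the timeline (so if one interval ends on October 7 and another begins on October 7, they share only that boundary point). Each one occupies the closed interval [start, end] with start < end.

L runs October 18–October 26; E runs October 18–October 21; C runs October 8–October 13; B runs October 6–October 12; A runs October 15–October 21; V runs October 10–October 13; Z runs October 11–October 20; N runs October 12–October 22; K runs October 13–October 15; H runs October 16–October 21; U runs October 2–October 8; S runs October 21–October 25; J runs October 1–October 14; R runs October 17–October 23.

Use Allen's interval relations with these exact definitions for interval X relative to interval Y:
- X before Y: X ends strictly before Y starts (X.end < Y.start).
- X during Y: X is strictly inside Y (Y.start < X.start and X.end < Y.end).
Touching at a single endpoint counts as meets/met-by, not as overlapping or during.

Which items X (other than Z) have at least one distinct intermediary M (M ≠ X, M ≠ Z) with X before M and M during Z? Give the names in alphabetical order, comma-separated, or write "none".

Target Z = [October 11, October 20].
Intermediaries M with M during Z: K.
Via K — items with X before K: B, U.
Union: B, U.

B, U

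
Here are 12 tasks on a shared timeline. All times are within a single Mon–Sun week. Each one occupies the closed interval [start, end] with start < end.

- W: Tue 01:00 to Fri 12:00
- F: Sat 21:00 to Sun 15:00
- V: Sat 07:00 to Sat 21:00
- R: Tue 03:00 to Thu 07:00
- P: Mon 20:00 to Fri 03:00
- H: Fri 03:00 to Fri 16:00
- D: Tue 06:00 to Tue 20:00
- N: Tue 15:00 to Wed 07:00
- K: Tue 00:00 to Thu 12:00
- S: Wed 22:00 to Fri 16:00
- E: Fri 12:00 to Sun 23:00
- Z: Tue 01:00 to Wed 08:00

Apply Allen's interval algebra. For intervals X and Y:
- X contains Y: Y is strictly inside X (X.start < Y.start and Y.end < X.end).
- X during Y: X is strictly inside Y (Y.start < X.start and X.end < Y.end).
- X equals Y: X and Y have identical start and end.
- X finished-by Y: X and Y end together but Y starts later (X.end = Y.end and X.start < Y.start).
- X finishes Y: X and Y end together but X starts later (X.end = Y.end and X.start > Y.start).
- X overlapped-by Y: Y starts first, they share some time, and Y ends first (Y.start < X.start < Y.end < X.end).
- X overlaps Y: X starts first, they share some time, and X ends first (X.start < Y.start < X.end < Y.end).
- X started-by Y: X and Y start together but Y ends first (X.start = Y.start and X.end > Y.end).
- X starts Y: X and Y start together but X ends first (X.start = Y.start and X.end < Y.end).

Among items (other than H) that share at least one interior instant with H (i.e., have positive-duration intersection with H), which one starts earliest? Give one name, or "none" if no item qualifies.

Target H = [Fri 03:00, Fri 16:00].
D [Tue 06:00, Tue 20:00] → before → excluded.
E [Fri 12:00, Sun 23:00] → overlapped-by → candidate.
F [Sat 21:00, Sun 15:00] → after → excluded.
K [Tue 00:00, Thu 12:00] → before → excluded.
N [Tue 15:00, Wed 07:00] → before → excluded.
P [Mon 20:00, Fri 03:00] → meets → excluded.
R [Tue 03:00, Thu 07:00] → before → excluded.
S [Wed 22:00, Fri 16:00] → finished-by → candidate.
V [Sat 07:00, Sat 21:00] → after → excluded.
W [Tue 01:00, Fri 12:00] → overlaps → candidate.
Z [Tue 01:00, Wed 08:00] → before → excluded.
Among candidates, earliest start is Tue 01:00 → W.

W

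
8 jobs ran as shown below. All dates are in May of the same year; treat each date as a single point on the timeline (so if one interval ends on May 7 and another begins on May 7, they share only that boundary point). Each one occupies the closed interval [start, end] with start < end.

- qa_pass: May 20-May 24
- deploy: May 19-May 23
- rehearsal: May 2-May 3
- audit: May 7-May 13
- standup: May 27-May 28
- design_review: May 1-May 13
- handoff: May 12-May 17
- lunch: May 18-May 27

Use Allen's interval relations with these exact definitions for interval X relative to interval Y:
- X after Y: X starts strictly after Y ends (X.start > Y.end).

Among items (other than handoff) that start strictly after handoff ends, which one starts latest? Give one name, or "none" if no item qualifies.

Target handoff = [May 12, May 17].
audit [May 7, May 13] → overlaps → excluded.
deploy [May 19, May 23] → after → candidate.
design_review [May 1, May 13] → overlaps → excluded.
lunch [May 18, May 27] → after → candidate.
qa_pass [May 20, May 24] → after → candidate.
rehearsal [May 2, May 3] → before → excluded.
standup [May 27, May 28] → after → candidate.
Among candidates, latest start is May 27 → standup.

standup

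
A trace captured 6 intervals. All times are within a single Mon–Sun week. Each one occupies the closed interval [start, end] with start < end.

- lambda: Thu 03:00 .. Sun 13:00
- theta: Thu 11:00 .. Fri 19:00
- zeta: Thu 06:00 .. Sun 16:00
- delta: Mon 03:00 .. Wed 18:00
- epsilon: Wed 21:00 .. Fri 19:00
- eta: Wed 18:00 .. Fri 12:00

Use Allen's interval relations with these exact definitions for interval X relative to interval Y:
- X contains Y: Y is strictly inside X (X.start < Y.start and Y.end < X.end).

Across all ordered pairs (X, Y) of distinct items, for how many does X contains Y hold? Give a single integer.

2

Checking all 30 ordered pairs for relation 'contains'; matching pairs in alphabetical order:
(lambda, theta): lambda contains theta ✓
(zeta, theta): zeta contains theta ✓
Count: 2.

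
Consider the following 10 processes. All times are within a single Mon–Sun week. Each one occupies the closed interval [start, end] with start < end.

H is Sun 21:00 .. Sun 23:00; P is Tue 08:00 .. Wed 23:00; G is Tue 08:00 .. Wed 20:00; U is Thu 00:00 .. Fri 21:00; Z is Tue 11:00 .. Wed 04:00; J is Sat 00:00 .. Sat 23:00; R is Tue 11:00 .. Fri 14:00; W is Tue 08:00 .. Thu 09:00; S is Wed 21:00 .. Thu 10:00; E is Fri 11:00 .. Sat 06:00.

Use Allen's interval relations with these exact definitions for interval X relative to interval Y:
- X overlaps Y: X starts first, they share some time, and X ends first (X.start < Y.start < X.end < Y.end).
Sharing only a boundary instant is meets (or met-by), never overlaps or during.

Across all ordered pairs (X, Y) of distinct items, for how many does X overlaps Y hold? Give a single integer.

Checking all 90 ordered pairs for relation 'overlaps'; matching pairs in alphabetical order:
(E, J): E overlaps J ✓
(G, R): G overlaps R ✓
(P, R): P overlaps R ✓
(P, S): P overlaps S ✓
(R, E): R overlaps E ✓
(R, U): R overlaps U ✓
(S, U): S overlaps U ✓
(U, E): U overlaps E ✓
(W, R): W overlaps R ✓
(W, S): W overlaps S ✓
(W, U): W overlaps U ✓
Count: 11.

11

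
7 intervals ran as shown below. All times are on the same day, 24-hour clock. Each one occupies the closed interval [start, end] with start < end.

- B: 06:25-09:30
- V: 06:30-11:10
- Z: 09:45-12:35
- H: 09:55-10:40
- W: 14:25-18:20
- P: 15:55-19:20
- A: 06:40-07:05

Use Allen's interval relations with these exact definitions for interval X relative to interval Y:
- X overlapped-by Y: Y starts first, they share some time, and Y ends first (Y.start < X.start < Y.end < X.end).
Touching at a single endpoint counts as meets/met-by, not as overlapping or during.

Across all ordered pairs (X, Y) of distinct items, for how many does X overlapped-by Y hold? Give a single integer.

Checking all 42 ordered pairs for relation 'overlapped-by'; matching pairs in alphabetical order:
(P, W): P overlapped-by W ✓
(V, B): V overlapped-by B ✓
(Z, V): Z overlapped-by V ✓
Count: 3.

3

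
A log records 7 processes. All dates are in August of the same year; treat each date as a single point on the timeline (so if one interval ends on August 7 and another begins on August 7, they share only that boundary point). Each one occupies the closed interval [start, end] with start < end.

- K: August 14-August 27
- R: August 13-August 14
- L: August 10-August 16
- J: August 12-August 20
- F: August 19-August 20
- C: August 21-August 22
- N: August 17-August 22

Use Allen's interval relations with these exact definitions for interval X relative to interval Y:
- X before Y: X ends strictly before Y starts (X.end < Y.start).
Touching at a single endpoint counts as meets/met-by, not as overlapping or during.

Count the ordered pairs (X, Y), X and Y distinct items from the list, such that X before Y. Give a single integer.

8

Checking all 42 ordered pairs for relation 'before'; matching pairs in alphabetical order:
(F, C): F before C ✓
(J, C): J before C ✓
(L, C): L before C ✓
(L, F): L before F ✓
(L, N): L before N ✓
(R, C): R before C ✓
(R, F): R before F ✓
(R, N): R before N ✓
Count: 8.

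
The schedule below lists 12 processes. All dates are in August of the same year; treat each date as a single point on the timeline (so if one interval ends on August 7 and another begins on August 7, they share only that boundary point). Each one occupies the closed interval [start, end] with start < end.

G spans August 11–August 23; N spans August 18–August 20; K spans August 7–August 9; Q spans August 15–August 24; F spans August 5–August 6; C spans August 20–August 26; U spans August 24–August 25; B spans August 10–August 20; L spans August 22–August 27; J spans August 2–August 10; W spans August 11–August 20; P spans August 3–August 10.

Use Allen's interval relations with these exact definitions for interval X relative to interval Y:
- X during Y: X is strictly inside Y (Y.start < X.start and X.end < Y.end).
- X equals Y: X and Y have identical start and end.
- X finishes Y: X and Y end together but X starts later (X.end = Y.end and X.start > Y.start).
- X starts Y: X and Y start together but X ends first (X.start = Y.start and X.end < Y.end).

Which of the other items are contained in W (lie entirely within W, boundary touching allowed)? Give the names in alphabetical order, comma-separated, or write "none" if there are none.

N

Target W = [August 11, August 20].
B [August 10, August 20] → finished-by → no.
C [August 20, August 26] → met-by → no.
F [August 5, August 6] → before → no.
G [August 11, August 23] → started-by → no.
J [August 2, August 10] → before → no.
K [August 7, August 9] → before → no.
L [August 22, August 27] → after → no.
N [August 18, August 20] → finishes → yes.
P [August 3, August 10] → before → no.
Q [August 15, August 24] → overlapped-by → no.
U [August 24, August 25] → after → no.
Result: N.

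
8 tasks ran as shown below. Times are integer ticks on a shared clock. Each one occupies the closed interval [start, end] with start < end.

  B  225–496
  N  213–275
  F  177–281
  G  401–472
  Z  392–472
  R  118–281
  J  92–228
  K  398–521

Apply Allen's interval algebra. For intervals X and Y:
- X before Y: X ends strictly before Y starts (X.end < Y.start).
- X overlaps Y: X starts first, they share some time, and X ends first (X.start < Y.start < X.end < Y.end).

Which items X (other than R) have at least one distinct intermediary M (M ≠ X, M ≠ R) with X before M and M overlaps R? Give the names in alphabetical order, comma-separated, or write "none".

none

Target R = [118, 281].
Intermediaries M with M overlaps R: J.
Via J — items with X before J: none.
Union: none.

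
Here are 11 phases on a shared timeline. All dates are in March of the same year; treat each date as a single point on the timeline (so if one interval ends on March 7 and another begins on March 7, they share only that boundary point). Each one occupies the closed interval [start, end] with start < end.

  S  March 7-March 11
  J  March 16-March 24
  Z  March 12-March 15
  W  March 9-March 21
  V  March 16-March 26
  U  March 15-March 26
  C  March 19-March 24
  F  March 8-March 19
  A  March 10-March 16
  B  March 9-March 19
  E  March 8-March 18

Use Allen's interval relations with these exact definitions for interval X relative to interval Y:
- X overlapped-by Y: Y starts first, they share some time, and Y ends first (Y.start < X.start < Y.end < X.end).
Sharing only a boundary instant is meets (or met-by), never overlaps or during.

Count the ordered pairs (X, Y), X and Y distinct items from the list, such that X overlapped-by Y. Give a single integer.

22

Checking all 110 ordered pairs for relation 'overlapped-by'; matching pairs in alphabetical order:
(A, S): A overlapped-by S ✓
(B, E): B overlapped-by E ✓
(B, S): B overlapped-by S ✓
(C, W): C overlapped-by W ✓
(E, S): E overlapped-by S ✓
(F, S): F overlapped-by S ✓
(J, B): J overlapped-by B ✓
(J, E): J overlapped-by E ✓
(J, F): J overlapped-by F ✓
(J, W): J overlapped-by W ✓
(U, A): U overlapped-by A ✓
(U, B): U overlapped-by B ✓
(U, E): U overlapped-by E ✓
(U, F): U overlapped-by F ✓
(U, W): U overlapped-by W ✓
(V, B): V overlapped-by B ✓
(V, E): V overlapped-by E ✓
(V, F): V overlapped-by F ✓
(V, W): V overlapped-by W ✓
(W, E): W overlapped-by E ✓
(W, F): W overlapped-by F ✓
(W, S): W overlapped-by S ✓
Count: 22.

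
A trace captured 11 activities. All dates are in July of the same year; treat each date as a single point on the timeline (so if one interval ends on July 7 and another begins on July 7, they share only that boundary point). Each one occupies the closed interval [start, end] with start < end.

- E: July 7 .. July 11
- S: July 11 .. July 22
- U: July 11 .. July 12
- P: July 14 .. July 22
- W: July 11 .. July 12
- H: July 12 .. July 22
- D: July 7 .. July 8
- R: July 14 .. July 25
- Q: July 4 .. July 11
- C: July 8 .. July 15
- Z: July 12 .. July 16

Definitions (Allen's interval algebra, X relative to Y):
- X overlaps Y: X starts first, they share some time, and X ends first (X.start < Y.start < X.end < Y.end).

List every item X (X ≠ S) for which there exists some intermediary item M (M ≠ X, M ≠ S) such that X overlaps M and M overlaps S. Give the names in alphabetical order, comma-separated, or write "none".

E, Q

Target S = [July 11, July 22].
Intermediaries M with M overlaps S: C.
Via C — items with X overlaps C: E, Q.
Union: E, Q.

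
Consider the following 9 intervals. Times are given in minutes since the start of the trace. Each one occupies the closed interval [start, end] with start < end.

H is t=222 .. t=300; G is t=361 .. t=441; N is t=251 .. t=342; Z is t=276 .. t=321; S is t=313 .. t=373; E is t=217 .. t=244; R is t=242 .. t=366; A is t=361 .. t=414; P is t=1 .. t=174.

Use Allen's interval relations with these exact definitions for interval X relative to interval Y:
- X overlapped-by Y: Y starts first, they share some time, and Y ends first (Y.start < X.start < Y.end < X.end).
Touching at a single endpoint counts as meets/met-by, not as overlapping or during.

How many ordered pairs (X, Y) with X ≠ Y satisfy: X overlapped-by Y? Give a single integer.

12

Checking all 72 ordered pairs for relation 'overlapped-by'; matching pairs in alphabetical order:
(A, R): A overlapped-by R ✓
(A, S): A overlapped-by S ✓
(G, R): G overlapped-by R ✓
(G, S): G overlapped-by S ✓
(H, E): H overlapped-by E ✓
(N, H): N overlapped-by H ✓
(R, E): R overlapped-by E ✓
(R, H): R overlapped-by H ✓
(S, N): S overlapped-by N ✓
(S, R): S overlapped-by R ✓
(S, Z): S overlapped-by Z ✓
(Z, H): Z overlapped-by H ✓
Count: 12.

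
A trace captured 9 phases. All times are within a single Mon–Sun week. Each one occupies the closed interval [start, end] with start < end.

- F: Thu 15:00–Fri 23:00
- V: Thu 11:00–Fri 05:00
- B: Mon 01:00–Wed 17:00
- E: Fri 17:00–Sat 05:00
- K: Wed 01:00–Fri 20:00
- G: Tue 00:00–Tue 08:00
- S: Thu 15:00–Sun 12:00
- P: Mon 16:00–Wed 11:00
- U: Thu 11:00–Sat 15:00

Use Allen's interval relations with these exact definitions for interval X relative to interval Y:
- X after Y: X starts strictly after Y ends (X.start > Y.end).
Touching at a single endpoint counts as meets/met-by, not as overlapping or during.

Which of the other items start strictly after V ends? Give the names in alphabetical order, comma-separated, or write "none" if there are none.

Target V = [Thu 11:00, Fri 05:00].
B [Mon 01:00, Wed 17:00] → before → no.
E [Fri 17:00, Sat 05:00] → after → yes.
F [Thu 15:00, Fri 23:00] → overlapped-by → no.
G [Tue 00:00, Tue 08:00] → before → no.
K [Wed 01:00, Fri 20:00] → contains → no.
P [Mon 16:00, Wed 11:00] → before → no.
S [Thu 15:00, Sun 12:00] → overlapped-by → no.
U [Thu 11:00, Sat 15:00] → started-by → no.
Result: E.

E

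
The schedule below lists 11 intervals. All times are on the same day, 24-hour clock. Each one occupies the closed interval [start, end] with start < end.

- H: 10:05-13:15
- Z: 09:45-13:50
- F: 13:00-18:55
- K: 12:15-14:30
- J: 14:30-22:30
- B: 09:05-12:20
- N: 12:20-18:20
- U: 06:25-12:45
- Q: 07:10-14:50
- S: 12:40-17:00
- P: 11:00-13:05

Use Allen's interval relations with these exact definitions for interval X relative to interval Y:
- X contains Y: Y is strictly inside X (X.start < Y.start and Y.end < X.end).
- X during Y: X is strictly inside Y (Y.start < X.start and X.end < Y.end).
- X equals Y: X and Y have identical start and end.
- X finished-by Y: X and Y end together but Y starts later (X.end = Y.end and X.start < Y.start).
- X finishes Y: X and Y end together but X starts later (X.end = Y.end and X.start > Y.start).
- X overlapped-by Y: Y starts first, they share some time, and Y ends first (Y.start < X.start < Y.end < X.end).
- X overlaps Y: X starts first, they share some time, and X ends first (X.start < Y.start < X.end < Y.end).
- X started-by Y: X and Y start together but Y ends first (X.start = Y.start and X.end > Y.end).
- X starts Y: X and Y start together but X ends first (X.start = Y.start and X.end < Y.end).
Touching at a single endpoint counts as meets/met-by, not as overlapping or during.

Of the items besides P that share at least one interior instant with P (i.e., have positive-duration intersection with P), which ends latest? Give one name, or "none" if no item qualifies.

Target P = [11:00, 13:05].
B [09:05, 12:20] → overlaps → candidate.
F [13:00, 18:55] → overlapped-by → candidate.
H [10:05, 13:15] → contains → candidate.
J [14:30, 22:30] → after → excluded.
K [12:15, 14:30] → overlapped-by → candidate.
N [12:20, 18:20] → overlapped-by → candidate.
Q [07:10, 14:50] → contains → candidate.
S [12:40, 17:00] → overlapped-by → candidate.
U [06:25, 12:45] → overlaps → candidate.
Z [09:45, 13:50] → contains → candidate.
Among candidates, latest end is 18:55 → F.

F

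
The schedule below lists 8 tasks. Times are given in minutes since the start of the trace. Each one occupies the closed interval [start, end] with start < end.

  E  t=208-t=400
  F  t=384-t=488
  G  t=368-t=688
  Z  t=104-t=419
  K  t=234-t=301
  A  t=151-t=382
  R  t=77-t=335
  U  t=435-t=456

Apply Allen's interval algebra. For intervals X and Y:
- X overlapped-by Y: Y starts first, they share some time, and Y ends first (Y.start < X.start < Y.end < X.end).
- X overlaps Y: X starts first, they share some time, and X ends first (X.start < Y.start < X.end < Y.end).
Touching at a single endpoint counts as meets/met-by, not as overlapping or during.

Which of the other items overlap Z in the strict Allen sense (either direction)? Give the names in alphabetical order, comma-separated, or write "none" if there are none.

F, G, R

Target Z = [t=104, t=419].
A [t=151, t=382] → during → no.
E [t=208, t=400] → during → no.
F [t=384, t=488] → overlapped-by → yes.
G [t=368, t=688] → overlapped-by → yes.
K [t=234, t=301] → during → no.
R [t=77, t=335] → overlaps → yes.
U [t=435, t=456] → after → no.
Result: F, G, R.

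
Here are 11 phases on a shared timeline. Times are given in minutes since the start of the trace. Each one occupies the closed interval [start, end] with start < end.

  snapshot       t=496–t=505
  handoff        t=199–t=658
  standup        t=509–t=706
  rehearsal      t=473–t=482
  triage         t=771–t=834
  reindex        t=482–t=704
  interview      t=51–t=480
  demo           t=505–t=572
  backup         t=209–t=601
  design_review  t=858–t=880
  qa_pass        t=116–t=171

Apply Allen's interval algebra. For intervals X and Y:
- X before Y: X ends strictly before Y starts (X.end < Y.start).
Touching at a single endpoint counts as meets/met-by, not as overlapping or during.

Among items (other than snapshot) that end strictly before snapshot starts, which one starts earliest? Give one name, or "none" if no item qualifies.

interview

Target snapshot = [t=496, t=505].
backup [t=209, t=601] → contains → excluded.
demo [t=505, t=572] → met-by → excluded.
design_review [t=858, t=880] → after → excluded.
handoff [t=199, t=658] → contains → excluded.
interview [t=51, t=480] → before → candidate.
qa_pass [t=116, t=171] → before → candidate.
rehearsal [t=473, t=482] → before → candidate.
reindex [t=482, t=704] → contains → excluded.
standup [t=509, t=706] → after → excluded.
triage [t=771, t=834] → after → excluded.
Among candidates, earliest start is t=51 → interview.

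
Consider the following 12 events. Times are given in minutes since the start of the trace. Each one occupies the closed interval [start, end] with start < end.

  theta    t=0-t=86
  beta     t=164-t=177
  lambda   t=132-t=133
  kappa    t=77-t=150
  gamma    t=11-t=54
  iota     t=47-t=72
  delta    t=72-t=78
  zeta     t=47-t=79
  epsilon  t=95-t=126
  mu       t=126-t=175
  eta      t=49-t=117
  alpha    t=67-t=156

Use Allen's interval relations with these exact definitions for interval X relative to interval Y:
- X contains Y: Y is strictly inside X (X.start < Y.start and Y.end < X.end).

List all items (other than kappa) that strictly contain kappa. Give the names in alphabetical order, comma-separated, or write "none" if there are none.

Target kappa = [t=77, t=150].
alpha [t=67, t=156] → contains → yes.
beta [t=164, t=177] → after → no.
delta [t=72, t=78] → overlaps → no.
epsilon [t=95, t=126] → during → no.
eta [t=49, t=117] → overlaps → no.
gamma [t=11, t=54] → before → no.
iota [t=47, t=72] → before → no.
lambda [t=132, t=133] → during → no.
mu [t=126, t=175] → overlapped-by → no.
theta [t=0, t=86] → overlaps → no.
zeta [t=47, t=79] → overlaps → no.
Result: alpha.

alpha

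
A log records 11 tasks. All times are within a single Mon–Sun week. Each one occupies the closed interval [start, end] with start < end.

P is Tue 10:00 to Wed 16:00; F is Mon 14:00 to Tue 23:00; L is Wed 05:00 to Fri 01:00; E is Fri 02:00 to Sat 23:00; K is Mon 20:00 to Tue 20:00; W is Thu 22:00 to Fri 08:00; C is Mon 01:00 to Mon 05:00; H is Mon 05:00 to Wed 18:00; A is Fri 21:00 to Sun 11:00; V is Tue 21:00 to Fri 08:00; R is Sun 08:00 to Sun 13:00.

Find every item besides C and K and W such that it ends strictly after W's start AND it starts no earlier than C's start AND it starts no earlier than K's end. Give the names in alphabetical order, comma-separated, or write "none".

A, E, L, R, V

Conditions: its end is strictly after W's start (X.end > Thu 22:00) AND its start is no earlier than C's start (X.start >= Mon 01:00) AND its start is no earlier than K's end (X.start >= Tue 20:00).
A: end Sun 11:00 > Thu 22:00? ✓; start Fri 21:00 >= Mon 01:00? ✓; start Fri 21:00 >= Tue 20:00? ✓ → yes.
E: end Sat 23:00 > Thu 22:00? ✓; start Fri 02:00 >= Mon 01:00? ✓; start Fri 02:00 >= Tue 20:00? ✓ → yes.
F: end Tue 23:00 > Thu 22:00? ✗; start Mon 14:00 >= Mon 01:00? ✓; start Mon 14:00 >= Tue 20:00? ✗ → no.
H: end Wed 18:00 > Thu 22:00? ✗; start Mon 05:00 >= Mon 01:00? ✓; start Mon 05:00 >= Tue 20:00? ✗ → no.
L: end Fri 01:00 > Thu 22:00? ✓; start Wed 05:00 >= Mon 01:00? ✓; start Wed 05:00 >= Tue 20:00? ✓ → yes.
P: end Wed 16:00 > Thu 22:00? ✗; start Tue 10:00 >= Mon 01:00? ✓; start Tue 10:00 >= Tue 20:00? ✗ → no.
R: end Sun 13:00 > Thu 22:00? ✓; start Sun 08:00 >= Mon 01:00? ✓; start Sun 08:00 >= Tue 20:00? ✓ → yes.
V: end Fri 08:00 > Thu 22:00? ✓; start Tue 21:00 >= Mon 01:00? ✓; start Tue 21:00 >= Tue 20:00? ✓ → yes.
Result: A, E, L, R, V.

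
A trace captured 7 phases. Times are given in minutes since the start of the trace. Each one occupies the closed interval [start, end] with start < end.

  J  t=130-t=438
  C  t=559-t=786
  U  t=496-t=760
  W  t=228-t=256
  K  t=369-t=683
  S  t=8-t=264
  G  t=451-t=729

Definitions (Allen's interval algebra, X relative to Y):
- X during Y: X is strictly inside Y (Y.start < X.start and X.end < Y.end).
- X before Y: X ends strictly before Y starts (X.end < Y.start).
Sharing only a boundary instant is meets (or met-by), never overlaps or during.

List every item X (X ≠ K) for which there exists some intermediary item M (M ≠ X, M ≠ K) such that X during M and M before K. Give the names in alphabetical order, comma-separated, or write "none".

W

Target K = [t=369, t=683].
Intermediaries M with M before K: S, W.
Via S — items with X during S: W.
Via W — items with X during W: none.
Union: W.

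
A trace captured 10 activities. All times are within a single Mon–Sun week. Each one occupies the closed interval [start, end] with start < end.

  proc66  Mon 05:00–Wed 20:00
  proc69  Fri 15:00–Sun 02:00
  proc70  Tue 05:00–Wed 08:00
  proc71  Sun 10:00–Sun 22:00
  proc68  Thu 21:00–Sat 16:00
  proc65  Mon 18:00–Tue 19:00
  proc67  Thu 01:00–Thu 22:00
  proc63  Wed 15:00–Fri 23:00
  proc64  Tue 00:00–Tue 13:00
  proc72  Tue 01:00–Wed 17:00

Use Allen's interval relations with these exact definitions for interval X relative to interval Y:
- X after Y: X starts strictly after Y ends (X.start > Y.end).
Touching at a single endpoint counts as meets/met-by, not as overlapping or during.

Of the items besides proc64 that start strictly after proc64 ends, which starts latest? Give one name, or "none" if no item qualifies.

Target proc64 = [Tue 00:00, Tue 13:00].
proc63 [Wed 15:00, Fri 23:00] → after → candidate.
proc65 [Mon 18:00, Tue 19:00] → contains → excluded.
proc66 [Mon 05:00, Wed 20:00] → contains → excluded.
proc67 [Thu 01:00, Thu 22:00] → after → candidate.
proc68 [Thu 21:00, Sat 16:00] → after → candidate.
proc69 [Fri 15:00, Sun 02:00] → after → candidate.
proc70 [Tue 05:00, Wed 08:00] → overlapped-by → excluded.
proc71 [Sun 10:00, Sun 22:00] → after → candidate.
proc72 [Tue 01:00, Wed 17:00] → overlapped-by → excluded.
Among candidates, latest start is Sun 10:00 → proc71.

proc71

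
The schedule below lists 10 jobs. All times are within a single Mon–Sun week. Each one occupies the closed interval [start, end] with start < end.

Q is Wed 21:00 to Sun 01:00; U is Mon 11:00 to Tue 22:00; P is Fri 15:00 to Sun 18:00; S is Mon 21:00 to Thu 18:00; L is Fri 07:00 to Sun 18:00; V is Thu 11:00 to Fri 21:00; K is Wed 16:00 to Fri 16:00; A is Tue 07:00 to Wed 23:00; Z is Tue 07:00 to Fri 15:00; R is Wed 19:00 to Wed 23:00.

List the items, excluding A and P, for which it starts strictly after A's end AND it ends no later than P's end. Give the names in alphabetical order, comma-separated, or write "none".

L, V

Conditions: its start is strictly after A's end (X.start > Wed 23:00) AND its end is no later than P's end (X.end <= Sun 18:00).
K: start Wed 16:00 > Wed 23:00? ✗; end Fri 16:00 <= Sun 18:00? ✓ → no.
L: start Fri 07:00 > Wed 23:00? ✓; end Sun 18:00 <= Sun 18:00? ✓ → yes.
Q: start Wed 21:00 > Wed 23:00? ✗; end Sun 01:00 <= Sun 18:00? ✓ → no.
R: start Wed 19:00 > Wed 23:00? ✗; end Wed 23:00 <= Sun 18:00? ✓ → no.
S: start Mon 21:00 > Wed 23:00? ✗; end Thu 18:00 <= Sun 18:00? ✓ → no.
U: start Mon 11:00 > Wed 23:00? ✗; end Tue 22:00 <= Sun 18:00? ✓ → no.
V: start Thu 11:00 > Wed 23:00? ✓; end Fri 21:00 <= Sun 18:00? ✓ → yes.
Z: start Tue 07:00 > Wed 23:00? ✗; end Fri 15:00 <= Sun 18:00? ✓ → no.
Result: L, V.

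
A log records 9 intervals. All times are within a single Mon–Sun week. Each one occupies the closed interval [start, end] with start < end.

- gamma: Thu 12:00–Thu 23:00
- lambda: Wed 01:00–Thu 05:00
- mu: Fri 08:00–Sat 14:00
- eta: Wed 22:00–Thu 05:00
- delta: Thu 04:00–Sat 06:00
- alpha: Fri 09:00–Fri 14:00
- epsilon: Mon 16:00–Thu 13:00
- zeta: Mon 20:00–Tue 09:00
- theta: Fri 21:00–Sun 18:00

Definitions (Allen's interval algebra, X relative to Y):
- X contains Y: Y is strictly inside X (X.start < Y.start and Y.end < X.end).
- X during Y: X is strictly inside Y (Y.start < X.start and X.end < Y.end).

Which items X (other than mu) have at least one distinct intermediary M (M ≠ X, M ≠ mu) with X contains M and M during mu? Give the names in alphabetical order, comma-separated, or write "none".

delta

Target mu = [Fri 08:00, Sat 14:00].
Intermediaries M with M during mu: alpha.
Via alpha — items with X contains alpha: delta.
Union: delta.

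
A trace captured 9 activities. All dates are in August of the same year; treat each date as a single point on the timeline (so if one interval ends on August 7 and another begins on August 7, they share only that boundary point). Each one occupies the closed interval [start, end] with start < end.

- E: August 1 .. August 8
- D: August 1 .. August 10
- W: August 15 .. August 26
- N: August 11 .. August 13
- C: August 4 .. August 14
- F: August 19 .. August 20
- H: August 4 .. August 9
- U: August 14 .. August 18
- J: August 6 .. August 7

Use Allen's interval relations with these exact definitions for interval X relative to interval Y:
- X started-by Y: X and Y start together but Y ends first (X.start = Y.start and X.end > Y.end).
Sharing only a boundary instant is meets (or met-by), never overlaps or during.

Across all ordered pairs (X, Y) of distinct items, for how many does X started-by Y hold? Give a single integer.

Checking all 72 ordered pairs for relation 'started-by'; matching pairs in alphabetical order:
(C, H): C started-by H ✓
(D, E): D started-by E ✓
Count: 2.

2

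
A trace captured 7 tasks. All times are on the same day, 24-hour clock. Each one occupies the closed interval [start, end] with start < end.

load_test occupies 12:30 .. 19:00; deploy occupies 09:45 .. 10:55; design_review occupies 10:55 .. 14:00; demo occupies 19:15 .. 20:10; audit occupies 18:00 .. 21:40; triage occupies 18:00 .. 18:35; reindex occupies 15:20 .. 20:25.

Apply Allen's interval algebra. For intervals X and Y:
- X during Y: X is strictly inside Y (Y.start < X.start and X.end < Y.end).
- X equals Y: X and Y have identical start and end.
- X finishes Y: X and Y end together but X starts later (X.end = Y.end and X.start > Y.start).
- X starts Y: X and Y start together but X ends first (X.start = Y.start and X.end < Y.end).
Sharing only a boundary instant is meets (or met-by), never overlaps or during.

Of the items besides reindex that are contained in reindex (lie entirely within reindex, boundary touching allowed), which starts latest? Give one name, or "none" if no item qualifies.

Target reindex = [15:20, 20:25].
audit [18:00, 21:40] → overlapped-by → excluded.
demo [19:15, 20:10] → during → candidate.
deploy [09:45, 10:55] → before → excluded.
design_review [10:55, 14:00] → before → excluded.
load_test [12:30, 19:00] → overlaps → excluded.
triage [18:00, 18:35] → during → candidate.
Among candidates, latest start is 19:15 → demo.

demo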